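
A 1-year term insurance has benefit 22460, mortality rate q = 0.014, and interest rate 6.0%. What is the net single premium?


NSP = benefit * q * v
v = 1/(1+i) = 0.943396
NSP = 22460 * 0.014 * 0.943396
= 296.6415


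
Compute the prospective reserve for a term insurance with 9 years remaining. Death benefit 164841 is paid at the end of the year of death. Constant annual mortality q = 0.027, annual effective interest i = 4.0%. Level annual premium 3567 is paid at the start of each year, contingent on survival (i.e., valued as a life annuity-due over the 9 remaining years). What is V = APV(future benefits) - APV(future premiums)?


v = 1/(1+i) = 0.961538
APV(future benefits) per unit = sum_{k=0}^{8} k_p_x * q * v^(k+1) = 0.181673
APV(future benefits) = 164841 * 0.181673 = 29947.2127
Life annuity-due factor ä_{x:9} = sum_{k=0}^{8} k_p_x * v^k = 6.997787
APV(future premiums) = 3567 * 6.997787 = 24961.1075
V = 29947.2127 - 24961.1075
= 4986.1052


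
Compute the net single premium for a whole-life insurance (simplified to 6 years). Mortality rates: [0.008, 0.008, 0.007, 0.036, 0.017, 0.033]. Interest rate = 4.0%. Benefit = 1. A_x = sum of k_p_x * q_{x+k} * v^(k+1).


v = 0.961538
Year 0: k_p_x=1.0, q=0.008, term=0.007692
Year 1: k_p_x=0.992, q=0.008, term=0.007337
Year 2: k_p_x=0.984064, q=0.007, term=0.006124
Year 3: k_p_x=0.977176, q=0.036, term=0.030071
Year 4: k_p_x=0.941997, q=0.017, term=0.013162
Year 5: k_p_x=0.925983, q=0.033, term=0.02415
A_x = 0.0885


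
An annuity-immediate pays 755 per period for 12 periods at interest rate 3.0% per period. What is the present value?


PV = PMT * (1 - (1+i)^(-n)) / i
= 755 * (1 - (1+0.03)^(-12)) / 0.03
= 755 * (1 - 0.70138) / 0.03
= 755 * 9.954004
= 7515.273


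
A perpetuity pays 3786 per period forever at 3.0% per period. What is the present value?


PV = PMT / i
= 3786 / 0.03
= 126200.0


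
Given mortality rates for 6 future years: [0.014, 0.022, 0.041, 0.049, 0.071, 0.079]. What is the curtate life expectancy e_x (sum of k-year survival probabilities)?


e_x = sum_{k=1}^{n} k_p_x
k_p_x values:
  1_p_x = 0.986
  2_p_x = 0.964308
  3_p_x = 0.924771
  4_p_x = 0.879458
  5_p_x = 0.817016
  6_p_x = 0.752472
e_x = 5.324


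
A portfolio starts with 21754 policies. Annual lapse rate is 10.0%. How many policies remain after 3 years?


remaining = initial * (1 - lapse)^years
= 21754 * (1 - 0.1)^3
= 21754 * 0.729
= 15858.666


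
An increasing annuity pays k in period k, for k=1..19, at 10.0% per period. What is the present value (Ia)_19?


(Ia)_n = sum_{k=1}^{n} k * v^k, v = 1/(1+i)
v = 0.909091
Sum computed term by term:
(Ia)_19 = 60.9476


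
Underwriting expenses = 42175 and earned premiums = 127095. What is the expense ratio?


Expense ratio = expenses / premiums
= 42175 / 127095
= 0.3318


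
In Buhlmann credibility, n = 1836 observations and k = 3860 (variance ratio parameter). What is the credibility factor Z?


Z = n / (n + k)
= 1836 / (1836 + 3860)
= 1836 / 5696
= 0.3223


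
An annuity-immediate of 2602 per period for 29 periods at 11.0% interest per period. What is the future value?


FV = PMT * ((1+i)^n - 1) / i
= 2602 * ((1.11)^29 - 1) / 0.11
= 2602 * (20.623691 - 1) / 0.11
= 464189.4814


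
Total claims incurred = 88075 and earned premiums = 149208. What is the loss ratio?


Loss ratio = claims / premiums
= 88075 / 149208
= 0.5903


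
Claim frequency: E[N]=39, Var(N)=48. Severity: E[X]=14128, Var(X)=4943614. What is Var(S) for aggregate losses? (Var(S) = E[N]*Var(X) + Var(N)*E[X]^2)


Var(S) = E[N]*Var(X) + Var(N)*E[X]^2
= 39*4943614 + 48*14128^2
= 192800946 + 9580818432
= 9.7736e+09


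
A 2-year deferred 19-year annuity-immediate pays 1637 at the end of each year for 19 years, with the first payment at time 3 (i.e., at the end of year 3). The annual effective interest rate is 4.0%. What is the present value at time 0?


PV at time 2 of the 19-year annuity-immediate:
a_n = 1637 * (1-(1+0.04)^(-19))/0.04 = 21500.2588
Discount back 2 years to time 0:
PV = 21500.2588 * (1+0.04)^(-2)
= 21500.2588 * 0.924556
= 19878.1979


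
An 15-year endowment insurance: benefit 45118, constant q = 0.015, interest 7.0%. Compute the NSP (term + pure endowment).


Term component = 5661.5703
Pure endowment = 15_p_x * v^15 * benefit = 0.797156 * 0.362446 * 45118 = 13035.7683
NSP = 18697.3386


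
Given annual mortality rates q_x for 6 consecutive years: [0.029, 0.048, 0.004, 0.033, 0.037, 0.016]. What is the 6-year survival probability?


p_k = 1 - q_k for each year
Survival = product of (1 - q_k)
= 0.971 * 0.952 * 0.996 * 0.967 * 0.963 * 0.984
= 0.8437


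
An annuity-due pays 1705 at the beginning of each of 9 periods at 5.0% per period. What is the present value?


PV_due = PMT * (1-(1+i)^(-n))/i * (1+i)
PV_immediate = 12118.836
PV_due = 12118.836 * 1.05
= 12724.7778


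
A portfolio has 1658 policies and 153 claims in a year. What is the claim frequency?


frequency = claims / policies
= 153 / 1658
= 0.0923


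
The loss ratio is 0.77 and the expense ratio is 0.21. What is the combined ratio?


Combined ratio = loss ratio + expense ratio
= 0.77 + 0.21
= 0.98


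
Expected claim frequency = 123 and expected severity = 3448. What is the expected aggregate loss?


E[S] = E[N] * E[X]
= 123 * 3448
= 424104


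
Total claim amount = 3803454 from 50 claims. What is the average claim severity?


severity = total / number
= 3803454 / 50
= 76069.08


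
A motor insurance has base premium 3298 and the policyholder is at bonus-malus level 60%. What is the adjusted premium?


adjusted = base * BM_level / 100
= 3298 * 60 / 100
= 3298 * 0.6
= 1978.8


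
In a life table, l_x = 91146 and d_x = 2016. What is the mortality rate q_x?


q_x = d_x / l_x
= 2016 / 91146
= 0.0221


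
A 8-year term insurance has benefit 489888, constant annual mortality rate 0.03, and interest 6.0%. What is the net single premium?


NSP = benefit * sum_{k=0}^{n-1} k_p_x * q * v^(k+1)
With constant q=0.03, v=0.943396
Sum = 0.169423
NSP = 489888 * 0.169423
= 82998.4123


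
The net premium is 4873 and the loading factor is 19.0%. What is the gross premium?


Gross = net * (1 + loading)
= 4873 * (1 + 0.19)
= 4873 * 1.19
= 5798.87


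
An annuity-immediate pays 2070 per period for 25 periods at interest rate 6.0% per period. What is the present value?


PV = PMT * (1 - (1+i)^(-n)) / i
= 2070 * (1 - (1+0.06)^(-25)) / 0.06
= 2070 * (1 - 0.232999) / 0.06
= 2070 * 12.783356
= 26461.5472


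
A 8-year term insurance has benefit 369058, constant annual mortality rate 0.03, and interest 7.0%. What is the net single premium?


NSP = benefit * sum_{k=0}^{n-1} k_p_x * q * v^(k+1)
With constant q=0.03, v=0.934579
Sum = 0.163156
NSP = 369058 * 0.163156
= 60214.1262


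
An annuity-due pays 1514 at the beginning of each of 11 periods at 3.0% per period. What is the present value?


PV_due = PMT * (1-(1+i)^(-n))/i * (1+i)
PV_immediate = 14008.4729
PV_due = 14008.4729 * 1.03
= 14428.7271


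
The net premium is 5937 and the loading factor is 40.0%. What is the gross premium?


Gross = net * (1 + loading)
= 5937 * (1 + 0.4)
= 5937 * 1.4
= 8311.8


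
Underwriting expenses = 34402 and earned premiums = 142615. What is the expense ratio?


Expense ratio = expenses / premiums
= 34402 / 142615
= 0.2412


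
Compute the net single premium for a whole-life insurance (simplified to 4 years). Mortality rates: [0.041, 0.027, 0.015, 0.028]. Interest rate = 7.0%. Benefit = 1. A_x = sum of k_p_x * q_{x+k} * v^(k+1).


v = 0.934579
Year 0: k_p_x=1.0, q=0.041, term=0.038318
Year 1: k_p_x=0.959, q=0.027, term=0.022616
Year 2: k_p_x=0.933107, q=0.015, term=0.011425
Year 3: k_p_x=0.91911, q=0.028, term=0.019633
A_x = 0.092


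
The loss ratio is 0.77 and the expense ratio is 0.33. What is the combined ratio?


Combined ratio = loss ratio + expense ratio
= 0.77 + 0.33
= 1.1


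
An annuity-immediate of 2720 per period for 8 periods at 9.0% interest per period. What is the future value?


FV = PMT * ((1+i)^n - 1) / i
= 2720 * ((1.09)^8 - 1) / 0.09
= 2720 * (1.992563 - 1) / 0.09
= 29997.4487


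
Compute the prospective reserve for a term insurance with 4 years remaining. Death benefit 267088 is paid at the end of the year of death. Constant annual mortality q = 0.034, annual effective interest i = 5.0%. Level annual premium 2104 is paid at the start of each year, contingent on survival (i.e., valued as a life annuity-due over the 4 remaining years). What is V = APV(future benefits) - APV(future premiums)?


v = 1/(1+i) = 0.952381
APV(future benefits) per unit = sum_{k=0}^{3} k_p_x * q * v^(k+1) = 0.114793
APV(future benefits) = 267088 * 0.114793 = 30659.9198
Life annuity-due factor ä_{x:4} = sum_{k=0}^{3} k_p_x * v^k = 3.545088
APV(future premiums) = 2104 * 3.545088 = 7458.8652
V = 30659.9198 - 7458.8652
= 23201.0546


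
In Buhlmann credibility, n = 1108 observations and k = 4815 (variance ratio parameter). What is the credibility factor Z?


Z = n / (n + k)
= 1108 / (1108 + 4815)
= 1108 / 5923
= 0.1871


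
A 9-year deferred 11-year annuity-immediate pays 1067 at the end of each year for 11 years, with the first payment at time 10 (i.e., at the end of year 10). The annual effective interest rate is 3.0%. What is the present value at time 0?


PV at time 9 of the 11-year annuity-immediate:
a_n = 1067 * (1-(1+0.03)^(-11))/0.03 = 9872.5499
Discount back 9 years to time 0:
PV = 9872.5499 * (1+0.03)^(-9)
= 9872.5499 * 0.766417
= 7566.4875


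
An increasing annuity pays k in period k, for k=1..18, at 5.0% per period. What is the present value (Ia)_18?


(Ia)_n = sum_{k=1}^{n} k * v^k, v = 1/(1+i)
v = 0.952381
Sum computed term by term:
(Ia)_18 = 95.8939


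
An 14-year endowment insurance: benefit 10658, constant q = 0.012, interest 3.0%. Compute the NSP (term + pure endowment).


Term component = 1345.0065
Pure endowment = 14_p_x * v^14 * benefit = 0.844495 * 0.661118 * 10658 = 5950.4772
NSP = 7295.4837


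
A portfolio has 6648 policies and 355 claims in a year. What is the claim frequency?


frequency = claims / policies
= 355 / 6648
= 0.0534


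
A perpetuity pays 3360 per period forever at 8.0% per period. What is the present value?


PV = PMT / i
= 3360 / 0.08
= 42000.0


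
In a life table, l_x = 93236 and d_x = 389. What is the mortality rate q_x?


q_x = d_x / l_x
= 389 / 93236
= 0.0042


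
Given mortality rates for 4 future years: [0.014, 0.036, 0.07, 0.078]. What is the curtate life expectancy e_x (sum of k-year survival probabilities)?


e_x = sum_{k=1}^{n} k_p_x
k_p_x values:
  1_p_x = 0.986
  2_p_x = 0.950504
  3_p_x = 0.883969
  4_p_x = 0.815019
e_x = 3.6355


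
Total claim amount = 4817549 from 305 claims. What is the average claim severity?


severity = total / number
= 4817549 / 305
= 15795.2426


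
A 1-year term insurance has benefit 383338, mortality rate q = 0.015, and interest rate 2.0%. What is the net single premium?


NSP = benefit * q * v
v = 1/(1+i) = 0.980392
NSP = 383338 * 0.015 * 0.980392
= 5637.3235


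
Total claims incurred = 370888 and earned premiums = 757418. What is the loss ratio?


Loss ratio = claims / premiums
= 370888 / 757418
= 0.4897


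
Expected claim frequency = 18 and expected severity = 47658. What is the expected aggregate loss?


E[S] = E[N] * E[X]
= 18 * 47658
= 857844


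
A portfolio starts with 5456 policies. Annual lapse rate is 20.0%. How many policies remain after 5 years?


remaining = initial * (1 - lapse)^years
= 5456 * (1 - 0.2)^5
= 5456 * 0.32768
= 1787.8221


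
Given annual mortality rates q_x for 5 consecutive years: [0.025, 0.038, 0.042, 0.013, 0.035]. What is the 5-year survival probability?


p_k = 1 - q_k for each year
Survival = product of (1 - q_k)
= 0.975 * 0.962 * 0.958 * 0.987 * 0.965
= 0.8558


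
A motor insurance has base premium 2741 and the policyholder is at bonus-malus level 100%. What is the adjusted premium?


adjusted = base * BM_level / 100
= 2741 * 100 / 100
= 2741 * 1.0
= 2741.0


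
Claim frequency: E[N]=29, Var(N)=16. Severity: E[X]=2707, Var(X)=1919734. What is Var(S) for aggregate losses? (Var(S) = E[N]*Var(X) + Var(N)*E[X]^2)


Var(S) = E[N]*Var(X) + Var(N)*E[X]^2
= 29*1919734 + 16*2707^2
= 55672286 + 117245584
= 1.7292e+08


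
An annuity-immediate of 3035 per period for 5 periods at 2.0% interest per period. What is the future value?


FV = PMT * ((1+i)^n - 1) / i
= 3035 * ((1.02)^5 - 1) / 0.02
= 3035 * (1.104081 - 1) / 0.02
= 15794.2619


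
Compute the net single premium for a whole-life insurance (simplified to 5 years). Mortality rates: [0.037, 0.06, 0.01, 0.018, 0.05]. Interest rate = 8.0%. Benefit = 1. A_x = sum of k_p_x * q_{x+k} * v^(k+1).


v = 0.925926
Year 0: k_p_x=1.0, q=0.037, term=0.034259
Year 1: k_p_x=0.963, q=0.06, term=0.049537
Year 2: k_p_x=0.90522, q=0.01, term=0.007186
Year 3: k_p_x=0.896168, q=0.018, term=0.011857
Year 4: k_p_x=0.880037, q=0.05, term=0.029947
A_x = 0.1328


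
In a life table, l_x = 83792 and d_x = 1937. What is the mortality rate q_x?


q_x = d_x / l_x
= 1937 / 83792
= 0.0231


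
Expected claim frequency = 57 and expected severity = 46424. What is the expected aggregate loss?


E[S] = E[N] * E[X]
= 57 * 46424
= 2.6462e+06


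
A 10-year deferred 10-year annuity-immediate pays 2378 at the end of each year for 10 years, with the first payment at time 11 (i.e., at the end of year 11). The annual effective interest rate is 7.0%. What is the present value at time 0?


PV at time 10 of the 10-year annuity-immediate:
a_n = 2378 * (1-(1+0.07)^(-10))/0.07 = 16702.0769
Discount back 10 years to time 0:
PV = 16702.0769 * (1+0.07)^(-10)
= 16702.0769 * 0.508349
= 8490.489


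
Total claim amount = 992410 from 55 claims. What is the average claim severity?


severity = total / number
= 992410 / 55
= 18043.8182


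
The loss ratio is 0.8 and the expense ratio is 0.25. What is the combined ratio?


Combined ratio = loss ratio + expense ratio
= 0.8 + 0.25
= 1.05


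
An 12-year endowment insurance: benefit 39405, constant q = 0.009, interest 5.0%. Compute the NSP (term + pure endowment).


Term component = 3007.9408
Pure endowment = 12_p_x * v^12 * benefit = 0.897189 * 0.556837 * 39405 = 19686.2772
NSP = 22694.218


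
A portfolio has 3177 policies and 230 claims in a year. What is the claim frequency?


frequency = claims / policies
= 230 / 3177
= 0.0724


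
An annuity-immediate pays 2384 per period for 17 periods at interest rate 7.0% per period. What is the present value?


PV = PMT * (1 - (1+i)^(-n)) / i
= 2384 * (1 - (1+0.07)^(-17)) / 0.07
= 2384 * (1 - 0.316574) / 0.07
= 2384 * 9.763223
= 23275.5236


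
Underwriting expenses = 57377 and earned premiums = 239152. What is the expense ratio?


Expense ratio = expenses / premiums
= 57377 / 239152
= 0.2399


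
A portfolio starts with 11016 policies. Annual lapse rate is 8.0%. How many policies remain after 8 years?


remaining = initial * (1 - lapse)^years
= 11016 * (1 - 0.08)^8
= 11016 * 0.513219
= 5653.6191


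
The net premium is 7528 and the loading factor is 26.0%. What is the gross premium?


Gross = net * (1 + loading)
= 7528 * (1 + 0.26)
= 7528 * 1.26
= 9485.28


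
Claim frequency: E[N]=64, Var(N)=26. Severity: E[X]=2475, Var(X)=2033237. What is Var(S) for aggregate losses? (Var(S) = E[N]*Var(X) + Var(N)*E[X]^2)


Var(S) = E[N]*Var(X) + Var(N)*E[X]^2
= 64*2033237 + 26*2475^2
= 130127168 + 159266250
= 2.8939e+08


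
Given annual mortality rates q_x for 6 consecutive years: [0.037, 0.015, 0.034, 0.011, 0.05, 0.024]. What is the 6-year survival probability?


p_k = 1 - q_k for each year
Survival = product of (1 - q_k)
= 0.963 * 0.985 * 0.966 * 0.989 * 0.95 * 0.976
= 0.8403


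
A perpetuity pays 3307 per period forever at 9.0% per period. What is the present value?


PV = PMT / i
= 3307 / 0.09
= 36744.4444


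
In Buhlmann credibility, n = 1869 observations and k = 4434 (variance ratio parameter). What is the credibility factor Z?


Z = n / (n + k)
= 1869 / (1869 + 4434)
= 1869 / 6303
= 0.2965


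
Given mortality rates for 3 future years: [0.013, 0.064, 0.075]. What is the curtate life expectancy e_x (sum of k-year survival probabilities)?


e_x = sum_{k=1}^{n} k_p_x
k_p_x values:
  1_p_x = 0.987
  2_p_x = 0.923832
  3_p_x = 0.854545
e_x = 2.7654


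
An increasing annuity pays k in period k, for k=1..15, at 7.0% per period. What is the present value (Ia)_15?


(Ia)_n = sum_{k=1}^{n} k * v^k, v = 1/(1+i)
v = 0.934579
Sum computed term by term:
(Ia)_15 = 61.554


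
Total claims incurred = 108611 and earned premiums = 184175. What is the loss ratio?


Loss ratio = claims / premiums
= 108611 / 184175
= 0.5897


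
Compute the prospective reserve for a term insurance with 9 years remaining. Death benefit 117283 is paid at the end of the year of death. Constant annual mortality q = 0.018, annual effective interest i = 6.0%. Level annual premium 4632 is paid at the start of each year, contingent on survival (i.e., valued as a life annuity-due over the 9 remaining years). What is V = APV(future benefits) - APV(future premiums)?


v = 1/(1+i) = 0.943396
APV(future benefits) per unit = sum_{k=0}^{8} k_p_x * q * v^(k+1) = 0.114777
APV(future benefits) = 117283 * 0.114777 = 13461.4033
Life annuity-due factor ä_{x:9} = sum_{k=0}^{8} k_p_x * v^k = 6.759096
APV(future premiums) = 4632 * 6.759096 = 31308.1337
V = 13461.4033 - 31308.1337
= -17846.7304


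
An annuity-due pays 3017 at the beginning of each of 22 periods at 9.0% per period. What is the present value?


PV_due = PMT * (1-(1+i)^(-n))/i * (1+i)
PV_immediate = 28487.7976
PV_due = 28487.7976 * 1.09
= 31051.6993


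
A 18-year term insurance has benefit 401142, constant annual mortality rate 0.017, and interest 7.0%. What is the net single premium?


NSP = benefit * sum_{k=0}^{n-1} k_p_x * q * v^(k+1)
With constant q=0.017, v=0.934579
Sum = 0.152942
NSP = 401142 * 0.152942
= 61351.3835


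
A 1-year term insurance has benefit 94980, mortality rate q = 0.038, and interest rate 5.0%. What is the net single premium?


NSP = benefit * q * v
v = 1/(1+i) = 0.952381
NSP = 94980 * 0.038 * 0.952381
= 3437.3714


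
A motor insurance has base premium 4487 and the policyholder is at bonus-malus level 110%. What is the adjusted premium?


adjusted = base * BM_level / 100
= 4487 * 110 / 100
= 4487 * 1.1
= 4935.7


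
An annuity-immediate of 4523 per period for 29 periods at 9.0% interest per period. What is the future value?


FV = PMT * ((1+i)^n - 1) / i
= 4523 * ((1.09)^29 - 1) / 0.09
= 4523 * (12.172182 - 1) / 0.09
= 561464.2173


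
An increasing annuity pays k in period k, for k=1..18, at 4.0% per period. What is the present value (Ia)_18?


(Ia)_n = sum_{k=1}^{n} k * v^k, v = 1/(1+i)
v = 0.961538
Sum computed term by term:
(Ia)_18 = 107.0091


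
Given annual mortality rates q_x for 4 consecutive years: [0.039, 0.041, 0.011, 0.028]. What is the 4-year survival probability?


p_k = 1 - q_k for each year
Survival = product of (1 - q_k)
= 0.961 * 0.959 * 0.989 * 0.972
= 0.8859


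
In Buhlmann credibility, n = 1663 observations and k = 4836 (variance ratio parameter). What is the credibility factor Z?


Z = n / (n + k)
= 1663 / (1663 + 4836)
= 1663 / 6499
= 0.2559


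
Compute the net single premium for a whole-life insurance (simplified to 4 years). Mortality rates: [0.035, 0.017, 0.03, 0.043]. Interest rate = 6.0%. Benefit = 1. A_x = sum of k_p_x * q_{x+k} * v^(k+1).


v = 0.943396
Year 0: k_p_x=1.0, q=0.035, term=0.033019
Year 1: k_p_x=0.965, q=0.017, term=0.0146
Year 2: k_p_x=0.948595, q=0.03, term=0.023894
Year 3: k_p_x=0.920137, q=0.043, term=0.03134
A_x = 0.1029


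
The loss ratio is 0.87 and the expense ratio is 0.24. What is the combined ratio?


Combined ratio = loss ratio + expense ratio
= 0.87 + 0.24
= 1.11


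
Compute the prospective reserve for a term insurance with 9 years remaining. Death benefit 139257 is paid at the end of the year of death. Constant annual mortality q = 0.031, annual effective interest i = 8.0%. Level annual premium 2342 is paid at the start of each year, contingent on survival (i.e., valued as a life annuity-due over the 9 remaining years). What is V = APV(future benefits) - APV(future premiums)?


v = 1/(1+i) = 0.925926
APV(future benefits) per unit = sum_{k=0}^{8} k_p_x * q * v^(k+1) = 0.174049
APV(future benefits) = 139257 * 0.174049 = 24237.6028
Life annuity-due factor ä_{x:9} = sum_{k=0}^{8} k_p_x * v^k = 6.063658
APV(future premiums) = 2342 * 6.063658 = 14201.0868
V = 24237.6028 - 14201.0868
= 10036.516


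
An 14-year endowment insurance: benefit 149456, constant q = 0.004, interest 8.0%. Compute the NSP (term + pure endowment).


Term component = 4826.1258
Pure endowment = 14_p_x * v^14 * benefit = 0.945433 * 0.340461 * 149456 = 48107.359
NSP = 52933.4848


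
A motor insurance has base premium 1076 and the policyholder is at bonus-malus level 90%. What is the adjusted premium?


adjusted = base * BM_level / 100
= 1076 * 90 / 100
= 1076 * 0.9
= 968.4


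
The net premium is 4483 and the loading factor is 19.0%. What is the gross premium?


Gross = net * (1 + loading)
= 4483 * (1 + 0.19)
= 4483 * 1.19
= 5334.77


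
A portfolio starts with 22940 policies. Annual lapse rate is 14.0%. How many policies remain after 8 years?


remaining = initial * (1 - lapse)^years
= 22940 * (1 - 0.14)^8
= 22940 * 0.299218
= 6864.0592


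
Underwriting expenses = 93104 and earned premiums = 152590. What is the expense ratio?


Expense ratio = expenses / premiums
= 93104 / 152590
= 0.6102


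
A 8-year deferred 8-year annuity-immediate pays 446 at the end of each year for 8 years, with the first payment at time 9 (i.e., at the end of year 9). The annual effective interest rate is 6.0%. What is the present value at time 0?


PV at time 8 of the 8-year annuity-immediate:
a_n = 446 * (1-(1+0.06)^(-8))/0.06 = 2769.568
Discount back 8 years to time 0:
PV = 2769.568 * (1+0.06)^(-8)
= 2769.568 * 0.627412
= 1737.6613


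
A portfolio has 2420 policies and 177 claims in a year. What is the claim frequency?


frequency = claims / policies
= 177 / 2420
= 0.0731


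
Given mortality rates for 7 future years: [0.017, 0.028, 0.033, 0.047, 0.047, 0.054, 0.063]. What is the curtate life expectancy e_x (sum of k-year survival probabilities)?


e_x = sum_{k=1}^{n} k_p_x
k_p_x values:
  1_p_x = 0.983
  2_p_x = 0.955476
  3_p_x = 0.923945
  4_p_x = 0.88052
  5_p_x = 0.839135
  6_p_x = 0.793822
  7_p_x = 0.743811
e_x = 6.1197


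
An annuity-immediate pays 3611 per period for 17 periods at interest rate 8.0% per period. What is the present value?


PV = PMT * (1 - (1+i)^(-n)) / i
= 3611 * (1 - (1+0.08)^(-17)) / 0.08
= 3611 * (1 - 0.270269) / 0.08
= 3611 * 9.121638
= 32938.2352


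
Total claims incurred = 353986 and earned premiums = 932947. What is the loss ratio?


Loss ratio = claims / premiums
= 353986 / 932947
= 0.3794


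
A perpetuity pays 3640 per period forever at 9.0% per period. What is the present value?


PV = PMT / i
= 3640 / 0.09
= 40444.4444


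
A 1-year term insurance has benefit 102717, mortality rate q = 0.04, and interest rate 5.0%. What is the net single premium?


NSP = benefit * q * v
v = 1/(1+i) = 0.952381
NSP = 102717 * 0.04 * 0.952381
= 3913.0286


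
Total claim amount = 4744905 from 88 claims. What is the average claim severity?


severity = total / number
= 4744905 / 88
= 53919.375


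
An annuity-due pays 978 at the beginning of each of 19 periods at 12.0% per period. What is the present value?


PV_due = PMT * (1-(1+i)^(-n))/i * (1+i)
PV_immediate = 7203.7298
PV_due = 7203.7298 * 1.12
= 8068.1773


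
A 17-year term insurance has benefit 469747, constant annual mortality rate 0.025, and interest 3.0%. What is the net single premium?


NSP = benefit * sum_{k=0}^{n-1} k_p_x * q * v^(k+1)
With constant q=0.025, v=0.970874
Sum = 0.275723
NSP = 469747 * 0.275723
= 129519.8752


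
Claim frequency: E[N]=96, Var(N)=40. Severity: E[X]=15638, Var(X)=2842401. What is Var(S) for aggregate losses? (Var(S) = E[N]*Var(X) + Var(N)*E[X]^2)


Var(S) = E[N]*Var(X) + Var(N)*E[X]^2
= 96*2842401 + 40*15638^2
= 272870496 + 9781881760
= 1.0055e+10


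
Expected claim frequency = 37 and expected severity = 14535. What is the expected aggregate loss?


E[S] = E[N] * E[X]
= 37 * 14535
= 537795


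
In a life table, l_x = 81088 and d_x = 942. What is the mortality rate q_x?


q_x = d_x / l_x
= 942 / 81088
= 0.0116


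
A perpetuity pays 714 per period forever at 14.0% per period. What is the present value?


PV = PMT / i
= 714 / 0.14
= 5100.0


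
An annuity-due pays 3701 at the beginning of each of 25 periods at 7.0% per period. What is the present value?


PV_due = PMT * (1-(1+i)^(-n))/i * (1+i)
PV_immediate = 43129.9113
PV_due = 43129.9113 * 1.07
= 46149.0051


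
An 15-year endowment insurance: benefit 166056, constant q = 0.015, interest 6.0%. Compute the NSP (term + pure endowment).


Term component = 22164.3096
Pure endowment = 15_p_x * v^15 * benefit = 0.797156 * 0.417265 * 166056 = 55234.4522
NSP = 77398.7617


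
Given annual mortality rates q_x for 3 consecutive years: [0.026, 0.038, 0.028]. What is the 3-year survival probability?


p_k = 1 - q_k for each year
Survival = product of (1 - q_k)
= 0.974 * 0.962 * 0.972
= 0.9108


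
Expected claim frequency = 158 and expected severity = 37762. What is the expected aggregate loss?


E[S] = E[N] * E[X]
= 158 * 37762
= 5.9664e+06


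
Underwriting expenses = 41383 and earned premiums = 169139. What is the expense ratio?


Expense ratio = expenses / premiums
= 41383 / 169139
= 0.2447


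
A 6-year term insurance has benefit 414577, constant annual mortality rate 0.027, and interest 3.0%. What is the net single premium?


NSP = benefit * sum_{k=0}^{n-1} k_p_x * q * v^(k+1)
With constant q=0.027, v=0.970874
Sum = 0.137062
NSP = 414577 * 0.137062
= 56822.806


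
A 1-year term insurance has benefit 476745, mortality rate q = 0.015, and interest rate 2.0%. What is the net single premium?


NSP = benefit * q * v
v = 1/(1+i) = 0.980392
NSP = 476745 * 0.015 * 0.980392
= 7010.9559


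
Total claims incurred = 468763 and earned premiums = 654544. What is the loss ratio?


Loss ratio = claims / premiums
= 468763 / 654544
= 0.7162


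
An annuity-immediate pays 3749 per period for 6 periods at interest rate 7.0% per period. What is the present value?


PV = PMT * (1 - (1+i)^(-n)) / i
= 3749 * (1 - (1+0.07)^(-6)) / 0.07
= 3749 * (1 - 0.666342) / 0.07
= 3749 * 4.76654
= 17869.7572


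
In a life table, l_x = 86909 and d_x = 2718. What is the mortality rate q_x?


q_x = d_x / l_x
= 2718 / 86909
= 0.0313


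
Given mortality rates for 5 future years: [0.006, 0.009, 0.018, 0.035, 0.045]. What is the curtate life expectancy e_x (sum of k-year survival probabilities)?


e_x = sum_{k=1}^{n} k_p_x
k_p_x values:
  1_p_x = 0.994
  2_p_x = 0.985054
  3_p_x = 0.967323
  4_p_x = 0.933467
  5_p_x = 0.891461
e_x = 4.7713


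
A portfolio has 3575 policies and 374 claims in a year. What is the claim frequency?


frequency = claims / policies
= 374 / 3575
= 0.1046


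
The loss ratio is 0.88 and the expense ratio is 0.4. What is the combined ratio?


Combined ratio = loss ratio + expense ratio
= 0.88 + 0.4
= 1.28


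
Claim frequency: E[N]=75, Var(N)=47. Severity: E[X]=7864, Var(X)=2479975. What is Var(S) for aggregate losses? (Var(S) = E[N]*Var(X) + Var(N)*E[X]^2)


Var(S) = E[N]*Var(X) + Var(N)*E[X]^2
= 75*2479975 + 47*7864^2
= 185998125 + 2906597312
= 3.0926e+09


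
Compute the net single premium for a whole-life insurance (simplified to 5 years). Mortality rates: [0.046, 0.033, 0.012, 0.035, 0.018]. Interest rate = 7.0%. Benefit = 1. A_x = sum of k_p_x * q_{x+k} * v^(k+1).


v = 0.934579
Year 0: k_p_x=1.0, q=0.046, term=0.042991
Year 1: k_p_x=0.954, q=0.033, term=0.027498
Year 2: k_p_x=0.922518, q=0.012, term=0.009037
Year 3: k_p_x=0.911448, q=0.035, term=0.024337
Year 4: k_p_x=0.879547, q=0.018, term=0.011288
A_x = 0.1151


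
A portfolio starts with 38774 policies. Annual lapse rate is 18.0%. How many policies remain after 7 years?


remaining = initial * (1 - lapse)^years
= 38774 * (1 - 0.18)^7
= 38774 * 0.249285
= 9665.7948


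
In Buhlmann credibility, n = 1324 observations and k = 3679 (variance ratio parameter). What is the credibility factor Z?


Z = n / (n + k)
= 1324 / (1324 + 3679)
= 1324 / 5003
= 0.2646


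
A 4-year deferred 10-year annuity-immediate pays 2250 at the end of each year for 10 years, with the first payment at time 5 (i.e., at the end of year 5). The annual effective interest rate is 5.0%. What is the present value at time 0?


PV at time 4 of the 10-year annuity-immediate:
a_n = 2250 * (1-(1+0.05)^(-10))/0.05 = 17373.9036
Discount back 4 years to time 0:
PV = 17373.9036 * (1+0.05)^(-4)
= 17373.9036 * 0.822702
= 14293.5535


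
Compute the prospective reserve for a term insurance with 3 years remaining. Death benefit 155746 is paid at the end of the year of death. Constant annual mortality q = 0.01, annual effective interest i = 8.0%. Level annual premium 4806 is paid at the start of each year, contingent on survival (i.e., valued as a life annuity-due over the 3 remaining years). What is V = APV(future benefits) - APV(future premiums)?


v = 1/(1+i) = 0.925926
APV(future benefits) per unit = sum_{k=0}^{2} k_p_x * q * v^(k+1) = 0.025527
APV(future benefits) = 155746 * 0.025527 = 3975.7692
Life annuity-due factor ä_{x:3} = sum_{k=0}^{2} k_p_x * v^k = 2.756944
APV(future premiums) = 4806 * 2.756944 = 13249.875
V = 3975.7692 - 13249.875
= -9274.1058


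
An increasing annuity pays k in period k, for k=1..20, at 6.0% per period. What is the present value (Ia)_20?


(Ia)_n = sum_{k=1}^{n} k * v^k, v = 1/(1+i)
v = 0.943396
Sum computed term by term:
(Ia)_20 = 98.7004


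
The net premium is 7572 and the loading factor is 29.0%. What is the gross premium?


Gross = net * (1 + loading)
= 7572 * (1 + 0.29)
= 7572 * 1.29
= 9767.88


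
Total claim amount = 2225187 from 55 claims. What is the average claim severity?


severity = total / number
= 2225187 / 55
= 40457.9455


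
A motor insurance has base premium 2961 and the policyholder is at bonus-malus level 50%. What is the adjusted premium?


adjusted = base * BM_level / 100
= 2961 * 50 / 100
= 2961 * 0.5
= 1480.5


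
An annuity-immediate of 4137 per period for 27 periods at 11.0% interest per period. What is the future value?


FV = PMT * ((1+i)^n - 1) / i
= 4137 * ((1.11)^27 - 1) / 0.11
= 4137 * (16.73865 - 1) / 0.11
= 591916.3168


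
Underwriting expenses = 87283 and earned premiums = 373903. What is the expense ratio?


Expense ratio = expenses / premiums
= 87283 / 373903
= 0.2334


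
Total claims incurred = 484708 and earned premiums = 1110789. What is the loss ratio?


Loss ratio = claims / premiums
= 484708 / 1110789
= 0.4364


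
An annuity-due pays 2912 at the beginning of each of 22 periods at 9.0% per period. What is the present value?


PV_due = PMT * (1-(1+i)^(-n))/i * (1+i)
PV_immediate = 27496.3429
PV_due = 27496.3429 * 1.09
= 29971.0138


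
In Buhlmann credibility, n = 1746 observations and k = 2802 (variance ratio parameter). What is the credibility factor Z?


Z = n / (n + k)
= 1746 / (1746 + 2802)
= 1746 / 4548
= 0.3839


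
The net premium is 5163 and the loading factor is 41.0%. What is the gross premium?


Gross = net * (1 + loading)
= 5163 * (1 + 0.41)
= 5163 * 1.41
= 7279.83


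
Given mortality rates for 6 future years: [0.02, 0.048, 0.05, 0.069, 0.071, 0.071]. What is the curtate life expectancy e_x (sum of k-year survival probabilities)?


e_x = sum_{k=1}^{n} k_p_x
k_p_x values:
  1_p_x = 0.98
  2_p_x = 0.93296
  3_p_x = 0.886312
  4_p_x = 0.825156
  5_p_x = 0.76657
  6_p_x = 0.712144
e_x = 5.1031


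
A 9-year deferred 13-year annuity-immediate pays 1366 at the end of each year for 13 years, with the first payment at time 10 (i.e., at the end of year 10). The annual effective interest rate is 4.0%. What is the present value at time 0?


PV at time 9 of the 13-year annuity-immediate:
a_n = 1366 * (1-(1+0.04)^(-13))/0.04 = 13640.395
Discount back 9 years to time 0:
PV = 13640.395 * (1+0.04)^(-9)
= 13640.395 * 0.702587
= 9583.5606


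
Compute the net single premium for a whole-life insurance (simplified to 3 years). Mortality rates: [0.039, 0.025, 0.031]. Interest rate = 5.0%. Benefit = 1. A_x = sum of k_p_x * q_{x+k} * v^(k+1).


v = 0.952381
Year 0: k_p_x=1.0, q=0.039, term=0.037143
Year 1: k_p_x=0.961, q=0.025, term=0.021791
Year 2: k_p_x=0.936975, q=0.031, term=0.025091
A_x = 0.084


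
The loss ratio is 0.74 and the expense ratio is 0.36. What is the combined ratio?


Combined ratio = loss ratio + expense ratio
= 0.74 + 0.36
= 1.1


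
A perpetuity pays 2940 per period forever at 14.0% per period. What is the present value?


PV = PMT / i
= 2940 / 0.14
= 21000.0


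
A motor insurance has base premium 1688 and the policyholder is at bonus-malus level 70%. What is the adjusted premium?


adjusted = base * BM_level / 100
= 1688 * 70 / 100
= 1688 * 0.7
= 1181.6


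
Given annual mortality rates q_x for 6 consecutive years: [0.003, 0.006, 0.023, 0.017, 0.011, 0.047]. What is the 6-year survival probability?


p_k = 1 - q_k for each year
Survival = product of (1 - q_k)
= 0.997 * 0.994 * 0.977 * 0.983 * 0.989 * 0.953
= 0.8971


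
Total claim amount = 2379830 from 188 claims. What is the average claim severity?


severity = total / number
= 2379830 / 188
= 12658.6702


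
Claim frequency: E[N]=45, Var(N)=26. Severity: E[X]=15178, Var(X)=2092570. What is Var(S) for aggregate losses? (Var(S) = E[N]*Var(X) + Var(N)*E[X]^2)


Var(S) = E[N]*Var(X) + Var(N)*E[X]^2
= 45*2092570 + 26*15178^2
= 94165650 + 5989663784
= 6.0838e+09


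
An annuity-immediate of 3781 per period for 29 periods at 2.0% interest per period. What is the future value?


FV = PMT * ((1+i)^n - 1) / i
= 3781 * ((1.02)^29 - 1) / 0.02
= 3781 * (1.775845 - 1) / 0.02
= 146673.4387


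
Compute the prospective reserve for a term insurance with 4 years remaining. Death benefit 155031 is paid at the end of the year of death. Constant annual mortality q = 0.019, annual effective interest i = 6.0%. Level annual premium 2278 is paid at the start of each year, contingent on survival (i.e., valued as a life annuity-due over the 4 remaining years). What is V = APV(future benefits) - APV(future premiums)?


v = 1/(1+i) = 0.943396
APV(future benefits) per unit = sum_{k=0}^{3} k_p_x * q * v^(k+1) = 0.064074
APV(future benefits) = 155031 * 0.064074 = 9933.3989
Life annuity-due factor ä_{x:4} = sum_{k=0}^{3} k_p_x * v^k = 3.574634
APV(future premiums) = 2278 * 3.574634 = 8143.0165
V = 9933.3989 - 8143.0165
= 1790.3825


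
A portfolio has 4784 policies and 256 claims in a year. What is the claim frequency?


frequency = claims / policies
= 256 / 4784
= 0.0535


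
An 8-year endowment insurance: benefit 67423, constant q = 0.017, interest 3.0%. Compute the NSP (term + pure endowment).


Term component = 7603.274
Pure endowment = 8_p_x * v^8 * benefit = 0.871823 * 0.789409 * 67423 = 46402.1835
NSP = 54005.4576


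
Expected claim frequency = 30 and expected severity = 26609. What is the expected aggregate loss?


E[S] = E[N] * E[X]
= 30 * 26609
= 798270


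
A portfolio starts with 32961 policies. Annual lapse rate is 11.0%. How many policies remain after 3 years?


remaining = initial * (1 - lapse)^years
= 32961 * (1 - 0.11)^3
= 32961 * 0.704969
= 23236.4832


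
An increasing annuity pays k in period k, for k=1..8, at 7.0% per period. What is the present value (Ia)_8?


(Ia)_n = sum_{k=1}^{n} k * v^k, v = 1/(1+i)
v = 0.934579
Sum computed term by term:
(Ia)_8 = 24.7602


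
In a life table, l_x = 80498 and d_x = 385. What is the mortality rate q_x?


q_x = d_x / l_x
= 385 / 80498
= 0.0048


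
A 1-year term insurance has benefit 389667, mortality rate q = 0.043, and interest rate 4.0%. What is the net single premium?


NSP = benefit * q * v
v = 1/(1+i) = 0.961538
NSP = 389667 * 0.043 * 0.961538
= 16111.2317


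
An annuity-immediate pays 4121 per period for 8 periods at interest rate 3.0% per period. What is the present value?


PV = PMT * (1 - (1+i)^(-n)) / i
= 4121 * (1 - (1+0.03)^(-8)) / 0.03
= 4121 * (1 - 0.789409) / 0.03
= 4121 * 7.019692
= 28928.1515


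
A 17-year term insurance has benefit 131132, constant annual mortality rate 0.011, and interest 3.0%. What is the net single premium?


NSP = benefit * sum_{k=0}^{n-1} k_p_x * q * v^(k+1)
With constant q=0.011, v=0.970874
Sum = 0.133796
NSP = 131132 * 0.133796
= 17544.8805


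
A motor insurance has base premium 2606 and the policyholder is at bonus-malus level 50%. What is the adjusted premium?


adjusted = base * BM_level / 100
= 2606 * 50 / 100
= 2606 * 0.5
= 1303.0


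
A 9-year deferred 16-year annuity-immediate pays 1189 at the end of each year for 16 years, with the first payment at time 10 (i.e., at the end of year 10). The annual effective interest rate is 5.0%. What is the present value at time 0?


PV at time 9 of the 16-year annuity-immediate:
a_n = 1189 * (1-(1+0.05)^(-16))/0.05 = 12886.108
Discount back 9 years to time 0:
PV = 12886.108 * (1+0.05)^(-9)
= 12886.108 * 0.644609
= 8306.5001


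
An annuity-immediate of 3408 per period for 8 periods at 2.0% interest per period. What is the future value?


FV = PMT * ((1+i)^n - 1) / i
= 3408 * ((1.02)^8 - 1) / 0.02
= 3408 * (1.171659 - 1) / 0.02
= 29250.7585


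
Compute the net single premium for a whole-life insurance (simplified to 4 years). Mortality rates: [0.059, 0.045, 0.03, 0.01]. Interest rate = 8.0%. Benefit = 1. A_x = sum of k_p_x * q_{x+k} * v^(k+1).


v = 0.925926
Year 0: k_p_x=1.0, q=0.059, term=0.05463
Year 1: k_p_x=0.941, q=0.045, term=0.036304
Year 2: k_p_x=0.898655, q=0.03, term=0.021401
Year 3: k_p_x=0.871695, q=0.01, term=0.006407
A_x = 0.1187


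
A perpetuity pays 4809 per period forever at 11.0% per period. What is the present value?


PV = PMT / i
= 4809 / 0.11
= 43718.1818


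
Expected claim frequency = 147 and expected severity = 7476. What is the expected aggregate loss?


E[S] = E[N] * E[X]
= 147 * 7476
= 1.0990e+06


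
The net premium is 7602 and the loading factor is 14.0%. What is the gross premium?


Gross = net * (1 + loading)
= 7602 * (1 + 0.14)
= 7602 * 1.14
= 8666.28


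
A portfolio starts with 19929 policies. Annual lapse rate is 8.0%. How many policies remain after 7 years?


remaining = initial * (1 - lapse)^years
= 19929 * (1 - 0.08)^7
= 19929 * 0.557847
= 11117.3249


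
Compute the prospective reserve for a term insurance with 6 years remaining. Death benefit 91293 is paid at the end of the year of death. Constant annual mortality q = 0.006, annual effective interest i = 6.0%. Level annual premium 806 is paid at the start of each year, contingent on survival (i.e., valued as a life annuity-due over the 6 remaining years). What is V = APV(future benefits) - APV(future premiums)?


v = 1/(1+i) = 0.943396
APV(future benefits) per unit = sum_{k=0}^{5} k_p_x * q * v^(k+1) = 0.029095
APV(future benefits) = 91293 * 0.029095 = 2656.1316
Life annuity-due factor ä_{x:6} = sum_{k=0}^{5} k_p_x * v^k = 5.140043
APV(future premiums) = 806 * 5.140043 = 4142.8744
V = 2656.1316 - 4142.8744
= -1486.7428


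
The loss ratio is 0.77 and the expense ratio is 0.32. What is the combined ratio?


Combined ratio = loss ratio + expense ratio
= 0.77 + 0.32
= 1.09
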